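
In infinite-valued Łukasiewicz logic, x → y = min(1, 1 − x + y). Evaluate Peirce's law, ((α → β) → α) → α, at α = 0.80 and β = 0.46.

α → β = min(1, 1 − 0.80 + 0.46) = min(1, 0.66) = 0.66
(α → β) → α = min(1, 1 − 0.66 + 0.80) = min(1, 1.14) = 1.00
((α → β) → α) → α = min(1, 1 − 1.00 + 0.80) = min(1, 0.80) = 0.80
(The value 0.80 < 1 shows this instance is not satisfied; not a Ł∞-tautology in general.)

0.80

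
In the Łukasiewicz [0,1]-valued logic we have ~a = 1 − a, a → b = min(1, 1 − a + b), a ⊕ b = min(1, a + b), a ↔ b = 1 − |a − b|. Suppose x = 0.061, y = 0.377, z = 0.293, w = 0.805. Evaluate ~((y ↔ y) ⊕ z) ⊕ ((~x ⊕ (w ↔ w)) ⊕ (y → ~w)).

y ↔ y = 1 − |0.377 − 0.377| = 1 − 0.000 = 1.000
(y ↔ y) ⊕ z = min(1, 1.000 + 0.293) = min(1, 1.293) = 1.000
~((y ↔ y) ⊕ z) = 1 − 1.000 = 0.000
~x = 1 − 0.061 = 0.939
w ↔ w = 1 − |0.805 − 0.805| = 1 − 0.000 = 1.000
~x ⊕ (w ↔ w) = min(1, 0.939 + 1.000) = min(1, 1.939) = 1.000
~w = 1 − 0.805 = 0.195
y → ~w = min(1, 1 − 0.377 + 0.195) = min(1, 0.818) = 0.818
(~x ⊕ (w ↔ w)) ⊕ (y → ~w) = min(1, 1.000 + 0.818) = min(1, 1.818) = 1.000
~((y ↔ y) ⊕ z) ⊕ ((~x ⊕ (w ↔ w)) ⊕ (y → ~w)) = min(1, 0.000 + 1.000) = min(1, 1.000) = 1.000

1.000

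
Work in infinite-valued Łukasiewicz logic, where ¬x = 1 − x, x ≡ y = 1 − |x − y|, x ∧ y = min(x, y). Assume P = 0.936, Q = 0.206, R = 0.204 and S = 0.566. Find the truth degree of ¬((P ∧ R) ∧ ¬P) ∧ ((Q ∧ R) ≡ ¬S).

P ∧ R = min(0.936, 0.204) = 0.204
¬P = 1 − 0.936 = 0.064
(P ∧ R) ∧ ¬P = min(0.204, 0.064) = 0.064
¬((P ∧ R) ∧ ¬P) = 1 − 0.064 = 0.936
Q ∧ R = min(0.206, 0.204) = 0.204
¬S = 1 − 0.566 = 0.434
(Q ∧ R) ≡ ¬S = 1 − |0.204 − 0.434| = 1 − 0.230 = 0.770
¬((P ∧ R) ∧ ¬P) ∧ ((Q ∧ R) ≡ ¬S) = min(0.936, 0.770) = 0.770

0.770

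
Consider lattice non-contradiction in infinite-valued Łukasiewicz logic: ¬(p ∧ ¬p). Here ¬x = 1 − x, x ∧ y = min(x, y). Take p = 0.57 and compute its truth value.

¬p = 1 − 0.57 = 0.43
p ∧ ¬p = min(0.57, 0.43) = 0.43
¬(p ∧ ¬p) = 1 − 0.43 = 0.57
(The value 0.57 < 1 shows this instance is not satisfied; not a Ł∞-tautology — its value is 1 − min(a, 1−a).)

0.57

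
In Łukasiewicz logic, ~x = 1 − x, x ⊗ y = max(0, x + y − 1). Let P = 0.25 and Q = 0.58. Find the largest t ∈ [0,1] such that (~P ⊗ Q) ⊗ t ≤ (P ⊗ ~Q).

~P = 1 − 0.25 = 0.75
~P ⊗ Q = max(0, 0.75 + 0.58 − 1) = max(0, 0.33) = 0.33
So the left factor is ~P ⊗ Q = 0.33.
~Q = 1 − 0.58 = 0.42
P ⊗ ~Q = max(0, 0.25 + 0.42 − 1) = max(0, -0.33) = 0.00
So the right-hand bound is P ⊗ ~Q = 0.00.
The residuum of the Łukasiewicz t-norm gives the supremum: min(1, 1 − 0.33 + 0.00).
1 − 0.33 + 0.00 = 0.67, so t = min(1, 0.67) = 0.67.
Check: 0.33 ⊗ 0.67 = max(0, 0.00) = 0.00 ≤ 0.00.

0.67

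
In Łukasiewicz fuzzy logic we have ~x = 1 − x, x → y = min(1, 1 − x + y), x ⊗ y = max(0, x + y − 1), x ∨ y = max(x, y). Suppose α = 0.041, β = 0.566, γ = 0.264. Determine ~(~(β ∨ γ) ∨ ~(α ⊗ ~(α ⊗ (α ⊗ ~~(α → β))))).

0.041

β ∨ γ = max(0.566, 0.264) = 0.566
~(β ∨ γ) = 1 − 0.566 = 0.434
α → β = min(1, 1 − 0.041 + 0.566) = min(1, 1.525) = 1.000
~(α → β) = 1 − 1.000 = 0.000
~~(α → β) = 1 − 0.000 = 1.000
α ⊗ ~~(α → β) = max(0, 0.041 + 1.000 − 1) = max(0, 0.041) = 0.041
α ⊗ (α ⊗ ~~(α → β)) = max(0, 0.041 + 0.041 − 1) = max(0, -0.918) = 0.000
~(α ⊗ (α ⊗ ~~(α → β))) = 1 − 0.000 = 1.000
α ⊗ ~(α ⊗ (α ⊗ ~~(α → β))) = max(0, 0.041 + 1.000 − 1) = max(0, 0.041) = 0.041
~(α ⊗ ~(α ⊗ (α ⊗ ~~(α → β)))) = 1 − 0.041 = 0.959
~(β ∨ γ) ∨ ~(α ⊗ ~(α ⊗ (α ⊗ ~~(α → β)))) = max(0.434, 0.959) = 0.959
~(~(β ∨ γ) ∨ ~(α ⊗ ~(α ⊗ (α ⊗ ~~(α → β))))) = 1 − 0.959 = 0.041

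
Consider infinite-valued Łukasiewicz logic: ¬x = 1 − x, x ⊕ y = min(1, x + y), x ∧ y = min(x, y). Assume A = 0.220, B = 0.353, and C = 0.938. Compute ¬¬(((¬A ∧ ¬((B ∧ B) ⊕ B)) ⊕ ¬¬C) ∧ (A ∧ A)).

¬A = 1 − 0.220 = 0.780
B ∧ B = min(0.353, 0.353) = 0.353
(B ∧ B) ⊕ B = min(1, 0.353 + 0.353) = min(1, 0.706) = 0.706
¬((B ∧ B) ⊕ B) = 1 − 0.706 = 0.294
¬A ∧ ¬((B ∧ B) ⊕ B) = min(0.780, 0.294) = 0.294
¬C = 1 − 0.938 = 0.062
¬¬C = 1 − 0.062 = 0.938
(¬A ∧ ¬((B ∧ B) ⊕ B)) ⊕ ¬¬C = min(1, 0.294 + 0.938) = min(1, 1.232) = 1.000
A ∧ A = min(0.220, 0.220) = 0.220
((¬A ∧ ¬((B ∧ B) ⊕ B)) ⊕ ¬¬C) ∧ (A ∧ A) = min(1.000, 0.220) = 0.220
¬(((¬A ∧ ¬((B ∧ B) ⊕ B)) ⊕ ¬¬C) ∧ (A ∧ A)) = 1 − 0.220 = 0.780
¬¬(((¬A ∧ ¬((B ∧ B) ⊕ B)) ⊕ ¬¬C) ∧ (A ∧ A)) = 1 − 0.780 = 0.220

0.220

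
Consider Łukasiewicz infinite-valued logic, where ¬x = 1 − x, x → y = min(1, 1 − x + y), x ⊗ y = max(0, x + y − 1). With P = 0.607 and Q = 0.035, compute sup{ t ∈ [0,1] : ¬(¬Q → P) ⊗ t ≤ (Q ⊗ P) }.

¬Q = 1 − 0.035 = 0.965
¬Q → P = min(1, 1 − 0.965 + 0.607) = min(1, 0.642) = 0.642
¬(¬Q → P) = 1 − 0.642 = 0.358
So the left factor is ¬(¬Q → P) = 0.358.
Q ⊗ P = max(0, 0.035 + 0.607 − 1) = max(0, -0.358) = 0.000
So the right-hand bound is Q ⊗ P = 0.000.
The residuum of the Łukasiewicz t-norm gives the supremum: min(1, 1 − 0.358 + 0.000).
1 − 0.358 + 0.000 = 0.642, so t = min(1, 0.642) = 0.642.
Check: 0.358 ⊗ 0.642 = max(0, 0.000) = 0.000 ≤ 0.000.

0.642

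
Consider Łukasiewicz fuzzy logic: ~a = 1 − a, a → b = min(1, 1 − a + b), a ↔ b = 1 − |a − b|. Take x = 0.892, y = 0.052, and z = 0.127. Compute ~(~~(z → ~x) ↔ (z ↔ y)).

~x = 1 − 0.892 = 0.108
z → ~x = min(1, 1 − 0.127 + 0.108) = min(1, 0.981) = 0.981
~(z → ~x) = 1 − 0.981 = 0.019
~~(z → ~x) = 1 − 0.019 = 0.981
z ↔ y = 1 − |0.127 − 0.052| = 1 − 0.075 = 0.925
~~(z → ~x) ↔ (z ↔ y) = 1 − |0.981 − 0.925| = 1 − 0.056 = 0.944
~(~~(z → ~x) ↔ (z ↔ y)) = 1 − 0.944 = 0.056

0.056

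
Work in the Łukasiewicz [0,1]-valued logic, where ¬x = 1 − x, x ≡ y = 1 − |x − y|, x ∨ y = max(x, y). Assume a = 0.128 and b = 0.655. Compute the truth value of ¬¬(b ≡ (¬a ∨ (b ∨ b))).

0.783

¬a = 1 − 0.128 = 0.872
b ∨ b = max(0.655, 0.655) = 0.655
¬a ∨ (b ∨ b) = max(0.872, 0.655) = 0.872
b ≡ (¬a ∨ (b ∨ b)) = 1 − |0.655 − 0.872| = 1 − 0.217 = 0.783
¬(b ≡ (¬a ∨ (b ∨ b))) = 1 − 0.783 = 0.217
¬¬(b ≡ (¬a ∨ (b ∨ b))) = 1 − 0.217 = 0.783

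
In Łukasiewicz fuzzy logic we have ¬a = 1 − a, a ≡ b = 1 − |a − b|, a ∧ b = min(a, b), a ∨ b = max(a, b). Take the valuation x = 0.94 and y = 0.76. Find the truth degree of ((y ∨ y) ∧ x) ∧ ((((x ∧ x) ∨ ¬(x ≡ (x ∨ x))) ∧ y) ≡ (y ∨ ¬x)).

y ∨ y = max(0.76, 0.76) = 0.76
(y ∨ y) ∧ x = min(0.76, 0.94) = 0.76
x ∧ x = min(0.94, 0.94) = 0.94
x ∨ x = max(0.94, 0.94) = 0.94
x ≡ (x ∨ x) = 1 − |0.94 − 0.94| = 1 − 0.00 = 1.00
¬(x ≡ (x ∨ x)) = 1 − 1.00 = 0.00
(x ∧ x) ∨ ¬(x ≡ (x ∨ x)) = max(0.94, 0.00) = 0.94
((x ∧ x) ∨ ¬(x ≡ (x ∨ x))) ∧ y = min(0.94, 0.76) = 0.76
¬x = 1 − 0.94 = 0.06
y ∨ ¬x = max(0.76, 0.06) = 0.76
(((x ∧ x) ∨ ¬(x ≡ (x ∨ x))) ∧ y) ≡ (y ∨ ¬x) = 1 − |0.76 − 0.76| = 1 − 0.00 = 1.00
((y ∨ y) ∧ x) ∧ ((((x ∧ x) ∨ ¬(x ≡ (x ∨ x))) ∧ y) ≡ (y ∨ ¬x)) = min(0.76, 1.00) = 0.76

0.76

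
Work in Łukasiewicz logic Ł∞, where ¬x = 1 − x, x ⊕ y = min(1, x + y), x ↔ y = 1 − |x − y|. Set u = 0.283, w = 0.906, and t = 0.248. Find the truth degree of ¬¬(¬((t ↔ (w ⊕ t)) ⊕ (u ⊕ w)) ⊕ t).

0.248

w ⊕ t = min(1, 0.906 + 0.248) = min(1, 1.154) = 1.000
t ↔ (w ⊕ t) = 1 − |0.248 − 1.000| = 1 − 0.752 = 0.248
u ⊕ w = min(1, 0.283 + 0.906) = min(1, 1.189) = 1.000
(t ↔ (w ⊕ t)) ⊕ (u ⊕ w) = min(1, 0.248 + 1.000) = min(1, 1.248) = 1.000
¬((t ↔ (w ⊕ t)) ⊕ (u ⊕ w)) = 1 − 1.000 = 0.000
¬((t ↔ (w ⊕ t)) ⊕ (u ⊕ w)) ⊕ t = min(1, 0.000 + 0.248) = min(1, 0.248) = 0.248
¬(¬((t ↔ (w ⊕ t)) ⊕ (u ⊕ w)) ⊕ t) = 1 − 0.248 = 0.752
¬¬(¬((t ↔ (w ⊕ t)) ⊕ (u ⊕ w)) ⊕ t) = 1 − 0.752 = 0.248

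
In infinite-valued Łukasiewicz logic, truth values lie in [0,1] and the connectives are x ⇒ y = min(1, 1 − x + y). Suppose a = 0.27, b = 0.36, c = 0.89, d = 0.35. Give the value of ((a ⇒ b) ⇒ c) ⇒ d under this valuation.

a ⇒ b = min(1, 1 − 0.27 + 0.36) = min(1, 1.09) = 1.00
(a ⇒ b) ⇒ c = min(1, 1 − 1.00 + 0.89) = min(1, 0.89) = 0.89
((a ⇒ b) ⇒ c) ⇒ d = min(1, 1 − 0.89 + 0.35) = min(1, 0.46) = 0.46

0.46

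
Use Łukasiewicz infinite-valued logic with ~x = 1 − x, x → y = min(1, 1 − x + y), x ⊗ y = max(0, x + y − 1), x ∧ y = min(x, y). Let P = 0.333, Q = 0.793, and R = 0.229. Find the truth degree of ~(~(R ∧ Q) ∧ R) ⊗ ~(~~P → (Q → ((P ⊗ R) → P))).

0.000

R ∧ Q = min(0.229, 0.793) = 0.229
~(R ∧ Q) = 1 − 0.229 = 0.771
~(R ∧ Q) ∧ R = min(0.771, 0.229) = 0.229
~(~(R ∧ Q) ∧ R) = 1 − 0.229 = 0.771
~P = 1 − 0.333 = 0.667
~~P = 1 − 0.667 = 0.333
P ⊗ R = max(0, 0.333 + 0.229 − 1) = max(0, -0.438) = 0.000
(P ⊗ R) → P = min(1, 1 − 0.000 + 0.333) = min(1, 1.333) = 1.000
Q → ((P ⊗ R) → P) = min(1, 1 − 0.793 + 1.000) = min(1, 1.207) = 1.000
~~P → (Q → ((P ⊗ R) → P)) = min(1, 1 − 0.333 + 1.000) = min(1, 1.667) = 1.000
~(~~P → (Q → ((P ⊗ R) → P))) = 1 − 1.000 = 0.000
~(~(R ∧ Q) ∧ R) ⊗ ~(~~P → (Q → ((P ⊗ R) → P))) = max(0, 0.771 + 0.000 − 1) = max(0, -0.229) = 0.000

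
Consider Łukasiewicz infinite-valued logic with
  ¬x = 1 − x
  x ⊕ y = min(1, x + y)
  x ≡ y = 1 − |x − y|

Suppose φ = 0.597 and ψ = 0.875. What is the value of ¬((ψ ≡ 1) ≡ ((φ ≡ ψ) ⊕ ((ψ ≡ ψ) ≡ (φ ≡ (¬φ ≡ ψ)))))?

ψ ≡ 1 = 1 − |0.875 − 1.000| = 1 − 0.125 = 0.875
φ ≡ ψ = 1 − |0.597 − 0.875| = 1 − 0.278 = 0.722
ψ ≡ ψ = 1 − |0.875 − 0.875| = 1 − 0.000 = 1.000
¬φ = 1 − 0.597 = 0.403
¬φ ≡ ψ = 1 − |0.403 − 0.875| = 1 − 0.472 = 0.528
φ ≡ (¬φ ≡ ψ) = 1 − |0.597 − 0.528| = 1 − 0.069 = 0.931
(ψ ≡ ψ) ≡ (φ ≡ (¬φ ≡ ψ)) = 1 − |1.000 − 0.931| = 1 − 0.069 = 0.931
(φ ≡ ψ) ⊕ ((ψ ≡ ψ) ≡ (φ ≡ (¬φ ≡ ψ))) = min(1, 0.722 + 0.931) = min(1, 1.653) = 1.000
(ψ ≡ 1) ≡ ((φ ≡ ψ) ⊕ ((ψ ≡ ψ) ≡ (φ ≡ (¬φ ≡ ψ)))) = 1 − |0.875 − 1.000| = 1 − 0.125 = 0.875
¬((ψ ≡ 1) ≡ ((φ ≡ ψ) ⊕ ((ψ ≡ ψ) ≡ (φ ≡ (¬φ ≡ ψ))))) = 1 − 0.875 = 0.125

0.125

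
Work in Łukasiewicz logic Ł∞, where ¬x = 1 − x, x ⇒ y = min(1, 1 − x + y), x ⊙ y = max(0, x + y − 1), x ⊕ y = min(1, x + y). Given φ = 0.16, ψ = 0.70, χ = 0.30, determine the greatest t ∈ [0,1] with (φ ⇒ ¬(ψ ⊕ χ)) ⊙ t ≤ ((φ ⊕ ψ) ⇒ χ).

0.60

ψ ⊕ χ = min(1, 0.70 + 0.30) = min(1, 1.00) = 1.00
¬(ψ ⊕ χ) = 1 − 1.00 = 0.00
φ ⇒ ¬(ψ ⊕ χ) = min(1, 1 − 0.16 + 0.00) = min(1, 0.84) = 0.84
So the left factor is φ ⇒ ¬(ψ ⊕ χ) = 0.84.
φ ⊕ ψ = min(1, 0.16 + 0.70) = min(1, 0.86) = 0.86
(φ ⊕ ψ) ⇒ χ = min(1, 1 − 0.86 + 0.30) = min(1, 0.44) = 0.44
So the right-hand bound is (φ ⊕ ψ) ⇒ χ = 0.44.
The residuum of the Łukasiewicz t-norm gives the supremum: min(1, 1 − 0.84 + 0.44).
1 − 0.84 + 0.44 = 0.60, so t = min(1, 0.60) = 0.60.
Check: 0.84 ⊙ 0.60 = max(0, 0.44) = 0.44 ≤ 0.44.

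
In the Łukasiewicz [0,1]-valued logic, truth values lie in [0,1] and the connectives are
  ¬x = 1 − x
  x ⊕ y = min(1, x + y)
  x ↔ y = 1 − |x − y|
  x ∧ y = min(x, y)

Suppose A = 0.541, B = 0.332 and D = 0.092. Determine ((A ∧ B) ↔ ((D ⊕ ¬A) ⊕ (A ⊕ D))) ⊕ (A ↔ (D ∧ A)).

A ∧ B = min(0.541, 0.332) = 0.332
¬A = 1 − 0.541 = 0.459
D ⊕ ¬A = min(1, 0.092 + 0.459) = min(1, 0.551) = 0.551
A ⊕ D = min(1, 0.541 + 0.092) = min(1, 0.633) = 0.633
(D ⊕ ¬A) ⊕ (A ⊕ D) = min(1, 0.551 + 0.633) = min(1, 1.184) = 1.000
(A ∧ B) ↔ ((D ⊕ ¬A) ⊕ (A ⊕ D)) = 1 − |0.332 − 1.000| = 1 − 0.668 = 0.332
D ∧ A = min(0.092, 0.541) = 0.092
A ↔ (D ∧ A) = 1 − |0.541 − 0.092| = 1 − 0.449 = 0.551
((A ∧ B) ↔ ((D ⊕ ¬A) ⊕ (A ⊕ D))) ⊕ (A ↔ (D ∧ A)) = min(1, 0.332 + 0.551) = min(1, 0.883) = 0.883

0.883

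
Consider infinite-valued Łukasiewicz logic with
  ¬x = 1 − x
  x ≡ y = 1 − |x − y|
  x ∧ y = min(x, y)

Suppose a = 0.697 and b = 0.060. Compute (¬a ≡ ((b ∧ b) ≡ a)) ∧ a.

0.697

¬a = 1 − 0.697 = 0.303
b ∧ b = min(0.060, 0.060) = 0.060
(b ∧ b) ≡ a = 1 − |0.060 − 0.697| = 1 − 0.637 = 0.363
¬a ≡ ((b ∧ b) ≡ a) = 1 − |0.303 − 0.363| = 1 − 0.060 = 0.940
(¬a ≡ ((b ∧ b) ≡ a)) ∧ a = min(0.940, 0.697) = 0.697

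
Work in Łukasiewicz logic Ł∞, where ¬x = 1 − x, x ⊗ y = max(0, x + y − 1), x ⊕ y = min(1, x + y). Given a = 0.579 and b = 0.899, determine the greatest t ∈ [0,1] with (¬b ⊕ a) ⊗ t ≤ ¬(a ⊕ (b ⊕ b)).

¬b = 1 − 0.899 = 0.101
¬b ⊕ a = min(1, 0.101 + 0.579) = min(1, 0.680) = 0.680
So the left factor is ¬b ⊕ a = 0.680.
b ⊕ b = min(1, 0.899 + 0.899) = min(1, 1.798) = 1.000
a ⊕ (b ⊕ b) = min(1, 0.579 + 1.000) = min(1, 1.579) = 1.000
¬(a ⊕ (b ⊕ b)) = 1 − 1.000 = 0.000
So the right-hand bound is ¬(a ⊕ (b ⊕ b)) = 0.000.
The residuum of the Łukasiewicz t-norm gives the supremum: min(1, 1 − 0.680 + 0.000).
1 − 0.680 + 0.000 = 0.320, so t = min(1, 0.320) = 0.320.
Check: 0.680 ⊗ 0.320 = max(0, 0.000) = 0.000 ≤ 0.000.

0.320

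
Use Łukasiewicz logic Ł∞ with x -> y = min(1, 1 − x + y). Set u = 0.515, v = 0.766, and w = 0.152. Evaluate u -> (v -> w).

0.871

v -> w = min(1, 1 − 0.766 + 0.152) = min(1, 0.386) = 0.386
u -> (v -> w) = min(1, 1 − 0.515 + 0.386) = min(1, 0.871) = 0.871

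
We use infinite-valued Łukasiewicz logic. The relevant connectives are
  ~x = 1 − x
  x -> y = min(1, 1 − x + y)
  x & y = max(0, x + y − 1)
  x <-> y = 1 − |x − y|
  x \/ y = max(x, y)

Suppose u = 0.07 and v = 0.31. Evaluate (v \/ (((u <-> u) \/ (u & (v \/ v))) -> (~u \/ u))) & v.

u <-> u = 1 − |0.07 − 0.07| = 1 − 0.00 = 1.00
v \/ v = max(0.31, 0.31) = 0.31
u & (v \/ v) = max(0, 0.07 + 0.31 − 1) = max(0, -0.62) = 0.00
(u <-> u) \/ (u & (v \/ v)) = max(1.00, 0.00) = 1.00
~u = 1 − 0.07 = 0.93
~u \/ u = max(0.93, 0.07) = 0.93
((u <-> u) \/ (u & (v \/ v))) -> (~u \/ u) = min(1, 1 − 1.00 + 0.93) = min(1, 0.93) = 0.93
v \/ (((u <-> u) \/ (u & (v \/ v))) -> (~u \/ u)) = max(0.31, 0.93) = 0.93
(v \/ (((u <-> u) \/ (u & (v \/ v))) -> (~u \/ u))) & v = max(0, 0.93 + 0.31 − 1) = max(0, 0.24) = 0.24

0.24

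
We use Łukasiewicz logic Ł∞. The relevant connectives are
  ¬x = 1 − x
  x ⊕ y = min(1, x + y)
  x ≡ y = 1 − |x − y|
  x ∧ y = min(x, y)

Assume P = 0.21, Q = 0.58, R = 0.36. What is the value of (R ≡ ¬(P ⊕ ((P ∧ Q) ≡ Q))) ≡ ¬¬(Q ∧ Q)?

P ∧ Q = min(0.21, 0.58) = 0.21
(P ∧ Q) ≡ Q = 1 − |0.21 − 0.58| = 1 − 0.37 = 0.63
P ⊕ ((P ∧ Q) ≡ Q) = min(1, 0.21 + 0.63) = min(1, 0.84) = 0.84
¬(P ⊕ ((P ∧ Q) ≡ Q)) = 1 − 0.84 = 0.16
R ≡ ¬(P ⊕ ((P ∧ Q) ≡ Q)) = 1 − |0.36 − 0.16| = 1 − 0.20 = 0.80
Q ∧ Q = min(0.58, 0.58) = 0.58
¬(Q ∧ Q) = 1 − 0.58 = 0.42
¬¬(Q ∧ Q) = 1 − 0.42 = 0.58
(R ≡ ¬(P ⊕ ((P ∧ Q) ≡ Q))) ≡ ¬¬(Q ∧ Q) = 1 − |0.80 − 0.58| = 1 − 0.22 = 0.78

0.78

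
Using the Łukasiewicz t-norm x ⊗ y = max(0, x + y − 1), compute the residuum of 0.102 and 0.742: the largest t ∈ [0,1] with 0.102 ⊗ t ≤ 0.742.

The residuum of the Łukasiewicz t-norm gives the supremum: min(1, 1 − 0.102 + 0.742).
1 − 0.102 + 0.742 = 1.640, so t = min(1, 1.640) = 1.000.
Check: 0.102 ⊗ 1.000 = max(0, 0.102) = 0.102 ≤ 0.742.

1.000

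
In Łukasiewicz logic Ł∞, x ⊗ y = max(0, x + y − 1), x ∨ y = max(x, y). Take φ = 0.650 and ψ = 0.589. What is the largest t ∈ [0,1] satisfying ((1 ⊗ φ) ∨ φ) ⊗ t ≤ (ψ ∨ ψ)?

0.939

1 ⊗ φ = max(0, 1.000 + 0.650 − 1) = max(0, 0.650) = 0.650
(1 ⊗ φ) ∨ φ = max(0.650, 0.650) = 0.650
So the left factor is (1 ⊗ φ) ∨ φ = 0.650.
ψ ∨ ψ = max(0.589, 0.589) = 0.589
So the right-hand bound is ψ ∨ ψ = 0.589.
The residuum of the Łukasiewicz t-norm gives the supremum: min(1, 1 − 0.650 + 0.589).
1 − 0.650 + 0.589 = 0.939, so t = min(1, 0.939) = 0.939.
Check: 0.650 ⊗ 0.939 = max(0, 0.589) = 0.589 ≤ 0.589.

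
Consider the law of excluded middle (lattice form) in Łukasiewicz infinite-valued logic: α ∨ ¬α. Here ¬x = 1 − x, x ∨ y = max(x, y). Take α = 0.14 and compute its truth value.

0.86

¬α = 1 − 0.14 = 0.86
α ∨ ¬α = max(0.14, 0.86) = 0.86
(The value 0.86 < 1 shows this instance is not satisfied; not a Ł∞-tautology — its value is max(a, 1−a).)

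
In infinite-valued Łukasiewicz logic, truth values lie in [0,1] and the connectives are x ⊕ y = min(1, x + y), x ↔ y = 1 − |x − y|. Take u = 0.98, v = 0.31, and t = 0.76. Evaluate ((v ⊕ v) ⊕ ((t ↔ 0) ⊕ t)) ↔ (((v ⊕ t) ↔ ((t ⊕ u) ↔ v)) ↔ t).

v ⊕ v = min(1, 0.31 + 0.31) = min(1, 0.62) = 0.62
t ↔ 0 = 1 − |0.76 − 0.00| = 1 − 0.76 = 0.24
(t ↔ 0) ⊕ t = min(1, 0.24 + 0.76) = min(1, 1.00) = 1.00
(v ⊕ v) ⊕ ((t ↔ 0) ⊕ t) = min(1, 0.62 + 1.00) = min(1, 1.62) = 1.00
v ⊕ t = min(1, 0.31 + 0.76) = min(1, 1.07) = 1.00
t ⊕ u = min(1, 0.76 + 0.98) = min(1, 1.74) = 1.00
(t ⊕ u) ↔ v = 1 − |1.00 − 0.31| = 1 − 0.69 = 0.31
(v ⊕ t) ↔ ((t ⊕ u) ↔ v) = 1 − |1.00 − 0.31| = 1 − 0.69 = 0.31
((v ⊕ t) ↔ ((t ⊕ u) ↔ v)) ↔ t = 1 − |0.31 − 0.76| = 1 − 0.45 = 0.55
((v ⊕ v) ⊕ ((t ↔ 0) ⊕ t)) ↔ (((v ⊕ t) ↔ ((t ⊕ u) ↔ v)) ↔ t) = 1 − |1.00 − 0.55| = 1 − 0.45 = 0.55

0.55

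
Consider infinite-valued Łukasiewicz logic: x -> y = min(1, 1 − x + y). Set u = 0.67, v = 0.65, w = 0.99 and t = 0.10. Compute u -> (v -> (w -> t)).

w -> t = min(1, 1 − 0.99 + 0.10) = min(1, 0.11) = 0.11
v -> (w -> t) = min(1, 1 − 0.65 + 0.11) = min(1, 0.46) = 0.46
u -> (v -> (w -> t)) = min(1, 1 − 0.67 + 0.46) = min(1, 0.79) = 0.79

0.79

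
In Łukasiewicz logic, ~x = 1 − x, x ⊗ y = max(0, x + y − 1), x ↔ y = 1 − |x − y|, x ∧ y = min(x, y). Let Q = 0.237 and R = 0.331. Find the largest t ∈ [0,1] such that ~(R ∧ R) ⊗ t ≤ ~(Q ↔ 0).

0.568

R ∧ R = min(0.331, 0.331) = 0.331
~(R ∧ R) = 1 − 0.331 = 0.669
So the left factor is ~(R ∧ R) = 0.669.
Q ↔ 0 = 1 − |0.237 − 0.000| = 1 − 0.237 = 0.763
~(Q ↔ 0) = 1 − 0.763 = 0.237
So the right-hand bound is ~(Q ↔ 0) = 0.237.
The residuum of the Łukasiewicz t-norm gives the supremum: min(1, 1 − 0.669 + 0.237).
1 − 0.669 + 0.237 = 0.568, so t = min(1, 0.568) = 0.568.
Check: 0.669 ⊗ 0.568 = max(0, 0.237) = 0.237 ≤ 0.237.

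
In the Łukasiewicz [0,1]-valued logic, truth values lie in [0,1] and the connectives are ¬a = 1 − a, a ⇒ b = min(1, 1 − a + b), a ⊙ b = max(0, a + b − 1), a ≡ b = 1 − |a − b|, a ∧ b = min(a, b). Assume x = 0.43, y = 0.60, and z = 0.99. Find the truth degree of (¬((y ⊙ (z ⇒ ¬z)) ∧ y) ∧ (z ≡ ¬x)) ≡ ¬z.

¬z = 1 − 0.99 = 0.01
z ⇒ ¬z = min(1, 1 − 0.99 + 0.01) = min(1, 0.02) = 0.02
y ⊙ (z ⇒ ¬z) = max(0, 0.60 + 0.02 − 1) = max(0, -0.38) = 0.00
(y ⊙ (z ⇒ ¬z)) ∧ y = min(0.00, 0.60) = 0.00
¬((y ⊙ (z ⇒ ¬z)) ∧ y) = 1 − 0.00 = 1.00
¬x = 1 − 0.43 = 0.57
z ≡ ¬x = 1 − |0.99 − 0.57| = 1 − 0.42 = 0.58
¬((y ⊙ (z ⇒ ¬z)) ∧ y) ∧ (z ≡ ¬x) = min(1.00, 0.58) = 0.58
(¬((y ⊙ (z ⇒ ¬z)) ∧ y) ∧ (z ≡ ¬x)) ≡ ¬z = 1 − |0.58 − 0.01| = 1 − 0.57 = 0.43

0.43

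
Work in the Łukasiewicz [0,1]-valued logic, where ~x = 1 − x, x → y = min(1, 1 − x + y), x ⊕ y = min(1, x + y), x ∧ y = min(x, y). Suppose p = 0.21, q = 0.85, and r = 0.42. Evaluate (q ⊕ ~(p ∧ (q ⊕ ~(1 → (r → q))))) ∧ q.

0.85

r → q = min(1, 1 − 0.42 + 0.85) = min(1, 1.43) = 1.00
1 → (r → q) = min(1, 1 − 1.00 + 1.00) = min(1, 1.00) = 1.00
~(1 → (r → q)) = 1 − 1.00 = 0.00
q ⊕ ~(1 → (r → q)) = min(1, 0.85 + 0.00) = min(1, 0.85) = 0.85
p ∧ (q ⊕ ~(1 → (r → q))) = min(0.21, 0.85) = 0.21
~(p ∧ (q ⊕ ~(1 → (r → q)))) = 1 − 0.21 = 0.79
q ⊕ ~(p ∧ (q ⊕ ~(1 → (r → q)))) = min(1, 0.85 + 0.79) = min(1, 1.64) = 1.00
(q ⊕ ~(p ∧ (q ⊕ ~(1 → (r → q))))) ∧ q = min(1.00, 0.85) = 0.85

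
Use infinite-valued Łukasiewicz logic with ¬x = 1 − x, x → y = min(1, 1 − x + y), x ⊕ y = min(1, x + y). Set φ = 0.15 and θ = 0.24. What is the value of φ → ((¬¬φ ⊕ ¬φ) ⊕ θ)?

1.00

¬φ = 1 − 0.15 = 0.85
¬¬φ = 1 − 0.85 = 0.15
¬¬φ ⊕ ¬φ = min(1, 0.15 + 0.85) = min(1, 1.00) = 1.00
(¬¬φ ⊕ ¬φ) ⊕ θ = min(1, 1.00 + 0.24) = min(1, 1.24) = 1.00
φ → ((¬¬φ ⊕ ¬φ) ⊕ θ) = min(1, 1 − 0.15 + 1.00) = min(1, 1.85) = 1.00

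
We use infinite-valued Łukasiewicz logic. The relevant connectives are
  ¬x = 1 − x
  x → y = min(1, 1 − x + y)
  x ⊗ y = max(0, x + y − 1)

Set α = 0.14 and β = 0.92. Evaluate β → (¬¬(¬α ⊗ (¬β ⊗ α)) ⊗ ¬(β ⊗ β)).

0.08

¬α = 1 − 0.14 = 0.86
¬β = 1 − 0.92 = 0.08
¬β ⊗ α = max(0, 0.08 + 0.14 − 1) = max(0, -0.78) = 0.00
¬α ⊗ (¬β ⊗ α) = max(0, 0.86 + 0.00 − 1) = max(0, -0.14) = 0.00
¬(¬α ⊗ (¬β ⊗ α)) = 1 − 0.00 = 1.00
¬¬(¬α ⊗ (¬β ⊗ α)) = 1 − 1.00 = 0.00
β ⊗ β = max(0, 0.92 + 0.92 − 1) = max(0, 0.84) = 0.84
¬(β ⊗ β) = 1 − 0.84 = 0.16
¬¬(¬α ⊗ (¬β ⊗ α)) ⊗ ¬(β ⊗ β) = max(0, 0.00 + 0.16 − 1) = max(0, -0.84) = 0.00
β → (¬¬(¬α ⊗ (¬β ⊗ α)) ⊗ ¬(β ⊗ β)) = min(1, 1 − 0.92 + 0.00) = min(1, 0.08) = 0.08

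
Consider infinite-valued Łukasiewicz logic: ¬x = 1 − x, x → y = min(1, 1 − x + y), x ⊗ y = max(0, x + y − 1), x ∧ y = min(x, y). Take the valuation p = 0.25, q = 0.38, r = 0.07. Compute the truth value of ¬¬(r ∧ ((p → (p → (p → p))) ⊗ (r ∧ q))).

p → p = min(1, 1 − 0.25 + 0.25) = min(1, 1.00) = 1.00
p → (p → p) = min(1, 1 − 0.25 + 1.00) = min(1, 1.75) = 1.00
p → (p → (p → p)) = min(1, 1 − 0.25 + 1.00) = min(1, 1.75) = 1.00
r ∧ q = min(0.07, 0.38) = 0.07
(p → (p → (p → p))) ⊗ (r ∧ q) = max(0, 1.00 + 0.07 − 1) = max(0, 0.07) = 0.07
r ∧ ((p → (p → (p → p))) ⊗ (r ∧ q)) = min(0.07, 0.07) = 0.07
¬(r ∧ ((p → (p → (p → p))) ⊗ (r ∧ q))) = 1 − 0.07 = 0.93
¬¬(r ∧ ((p → (p → (p → p))) ⊗ (r ∧ q))) = 1 − 0.93 = 0.07

0.07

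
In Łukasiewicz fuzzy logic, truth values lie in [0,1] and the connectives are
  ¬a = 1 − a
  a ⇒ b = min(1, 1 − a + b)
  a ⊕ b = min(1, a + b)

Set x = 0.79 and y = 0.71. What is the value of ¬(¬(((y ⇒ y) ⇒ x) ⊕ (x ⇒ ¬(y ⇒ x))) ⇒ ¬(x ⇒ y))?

y ⇒ y = min(1, 1 − 0.71 + 0.71) = min(1, 1.00) = 1.00
(y ⇒ y) ⇒ x = min(1, 1 − 1.00 + 0.79) = min(1, 0.79) = 0.79
y ⇒ x = min(1, 1 − 0.71 + 0.79) = min(1, 1.08) = 1.00
¬(y ⇒ x) = 1 − 1.00 = 0.00
x ⇒ ¬(y ⇒ x) = min(1, 1 − 0.79 + 0.00) = min(1, 0.21) = 0.21
((y ⇒ y) ⇒ x) ⊕ (x ⇒ ¬(y ⇒ x)) = min(1, 0.79 + 0.21) = min(1, 1.00) = 1.00
¬(((y ⇒ y) ⇒ x) ⊕ (x ⇒ ¬(y ⇒ x))) = 1 − 1.00 = 0.00
x ⇒ y = min(1, 1 − 0.79 + 0.71) = min(1, 0.92) = 0.92
¬(x ⇒ y) = 1 − 0.92 = 0.08
¬(((y ⇒ y) ⇒ x) ⊕ (x ⇒ ¬(y ⇒ x))) ⇒ ¬(x ⇒ y) = min(1, 1 − 0.00 + 0.08) = min(1, 1.08) = 1.00
¬(¬(((y ⇒ y) ⇒ x) ⊕ (x ⇒ ¬(y ⇒ x))) ⇒ ¬(x ⇒ y)) = 1 − 1.00 = 0.00

0.00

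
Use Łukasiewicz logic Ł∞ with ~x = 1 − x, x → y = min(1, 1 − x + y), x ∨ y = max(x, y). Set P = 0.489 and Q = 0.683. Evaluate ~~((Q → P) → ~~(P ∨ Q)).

0.877

Q → P = min(1, 1 − 0.683 + 0.489) = min(1, 0.806) = 0.806
P ∨ Q = max(0.489, 0.683) = 0.683
~(P ∨ Q) = 1 − 0.683 = 0.317
~~(P ∨ Q) = 1 − 0.317 = 0.683
(Q → P) → ~~(P ∨ Q) = min(1, 1 − 0.806 + 0.683) = min(1, 0.877) = 0.877
~((Q → P) → ~~(P ∨ Q)) = 1 − 0.877 = 0.123
~~((Q → P) → ~~(P ∨ Q)) = 1 − 0.123 = 0.877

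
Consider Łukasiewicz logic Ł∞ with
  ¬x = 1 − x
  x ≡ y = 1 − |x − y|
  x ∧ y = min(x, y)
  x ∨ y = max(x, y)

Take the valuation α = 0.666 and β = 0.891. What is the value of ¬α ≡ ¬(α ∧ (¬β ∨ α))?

1.000

¬α = 1 − 0.666 = 0.334
¬β = 1 − 0.891 = 0.109
¬β ∨ α = max(0.109, 0.666) = 0.666
α ∧ (¬β ∨ α) = min(0.666, 0.666) = 0.666
¬(α ∧ (¬β ∨ α)) = 1 − 0.666 = 0.334
¬α ≡ ¬(α ∧ (¬β ∨ α)) = 1 − |0.334 − 0.334| = 1 − 0.000 = 1.000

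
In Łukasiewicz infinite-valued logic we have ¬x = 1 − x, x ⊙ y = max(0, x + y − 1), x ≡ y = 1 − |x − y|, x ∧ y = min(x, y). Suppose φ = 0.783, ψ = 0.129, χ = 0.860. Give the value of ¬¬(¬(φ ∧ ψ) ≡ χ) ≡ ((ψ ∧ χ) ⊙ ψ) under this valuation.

φ ∧ ψ = min(0.783, 0.129) = 0.129
¬(φ ∧ ψ) = 1 − 0.129 = 0.871
¬(φ ∧ ψ) ≡ χ = 1 − |0.871 − 0.860| = 1 − 0.011 = 0.989
¬(¬(φ ∧ ψ) ≡ χ) = 1 − 0.989 = 0.011
¬¬(¬(φ ∧ ψ) ≡ χ) = 1 − 0.011 = 0.989
ψ ∧ χ = min(0.129, 0.860) = 0.129
(ψ ∧ χ) ⊙ ψ = max(0, 0.129 + 0.129 − 1) = max(0, -0.742) = 0.000
¬¬(¬(φ ∧ ψ) ≡ χ) ≡ ((ψ ∧ χ) ⊙ ψ) = 1 − |0.989 − 0.000| = 1 − 0.989 = 0.011

0.011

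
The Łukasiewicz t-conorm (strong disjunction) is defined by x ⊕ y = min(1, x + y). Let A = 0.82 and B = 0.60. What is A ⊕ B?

1.00

A ⊕ B = min(1, 0.82 + 0.60) = min(1, 1.42) = 1.00
For comparison, the Gödel t-conorm max(x, y) would give 0.82.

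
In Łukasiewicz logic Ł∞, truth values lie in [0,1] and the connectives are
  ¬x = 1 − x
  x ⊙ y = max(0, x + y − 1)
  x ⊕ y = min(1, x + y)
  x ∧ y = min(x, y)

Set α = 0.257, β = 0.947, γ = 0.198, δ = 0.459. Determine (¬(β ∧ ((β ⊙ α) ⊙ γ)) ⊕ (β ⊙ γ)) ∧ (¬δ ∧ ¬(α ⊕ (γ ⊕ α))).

β ⊙ α = max(0, 0.947 + 0.257 − 1) = max(0, 0.204) = 0.204
(β ⊙ α) ⊙ γ = max(0, 0.204 + 0.198 − 1) = max(0, -0.598) = 0.000
β ∧ ((β ⊙ α) ⊙ γ) = min(0.947, 0.000) = 0.000
¬(β ∧ ((β ⊙ α) ⊙ γ)) = 1 − 0.000 = 1.000
β ⊙ γ = max(0, 0.947 + 0.198 − 1) = max(0, 0.145) = 0.145
¬(β ∧ ((β ⊙ α) ⊙ γ)) ⊕ (β ⊙ γ) = min(1, 1.000 + 0.145) = min(1, 1.145) = 1.000
¬δ = 1 − 0.459 = 0.541
γ ⊕ α = min(1, 0.198 + 0.257) = min(1, 0.455) = 0.455
α ⊕ (γ ⊕ α) = min(1, 0.257 + 0.455) = min(1, 0.712) = 0.712
¬(α ⊕ (γ ⊕ α)) = 1 − 0.712 = 0.288
¬δ ∧ ¬(α ⊕ (γ ⊕ α)) = min(0.541, 0.288) = 0.288
(¬(β ∧ ((β ⊙ α) ⊙ γ)) ⊕ (β ⊙ γ)) ∧ (¬δ ∧ ¬(α ⊕ (γ ⊕ α))) = min(1.000, 0.288) = 0.288

0.288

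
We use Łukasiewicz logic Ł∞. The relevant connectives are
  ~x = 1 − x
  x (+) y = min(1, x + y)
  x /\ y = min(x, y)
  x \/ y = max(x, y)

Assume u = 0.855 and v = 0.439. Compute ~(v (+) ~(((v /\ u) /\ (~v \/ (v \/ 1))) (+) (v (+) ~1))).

0.439

v /\ u = min(0.439, 0.855) = 0.439
~v = 1 − 0.439 = 0.561
v \/ 1 = max(0.439, 1.000) = 1.000
~v \/ (v \/ 1) = max(0.561, 1.000) = 1.000
(v /\ u) /\ (~v \/ (v \/ 1)) = min(0.439, 1.000) = 0.439
~1 = 1 − 1.000 = 0.000
v (+) ~1 = min(1, 0.439 + 0.000) = min(1, 0.439) = 0.439
((v /\ u) /\ (~v \/ (v \/ 1))) (+) (v (+) ~1) = min(1, 0.439 + 0.439) = min(1, 0.878) = 0.878
~(((v /\ u) /\ (~v \/ (v \/ 1))) (+) (v (+) ~1)) = 1 − 0.878 = 0.122
v (+) ~(((v /\ u) /\ (~v \/ (v \/ 1))) (+) (v (+) ~1)) = min(1, 0.439 + 0.122) = min(1, 0.561) = 0.561
~(v (+) ~(((v /\ u) /\ (~v \/ (v \/ 1))) (+) (v (+) ~1))) = 1 − 0.561 = 0.439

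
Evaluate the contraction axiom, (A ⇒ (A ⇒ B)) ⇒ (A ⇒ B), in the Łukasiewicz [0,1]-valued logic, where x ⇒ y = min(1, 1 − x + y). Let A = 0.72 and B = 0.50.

0.78

A ⇒ B = min(1, 1 − 0.72 + 0.50) = min(1, 0.78) = 0.78
A ⇒ (A ⇒ B) = min(1, 1 − 0.72 + 0.78) = min(1, 1.06) = 1.00
(A ⇒ (A ⇒ B)) ⇒ (A ⇒ B) = min(1, 1 − 1.00 + 0.78) = min(1, 0.78) = 0.78
(The value 0.78 < 1 shows this instance is not satisfied; fails in Ł∞ (the t-norm is not idempotent).)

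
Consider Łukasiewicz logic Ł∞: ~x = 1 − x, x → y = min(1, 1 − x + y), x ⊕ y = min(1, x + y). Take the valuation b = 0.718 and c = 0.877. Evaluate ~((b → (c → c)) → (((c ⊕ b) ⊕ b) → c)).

c → c = min(1, 1 − 0.877 + 0.877) = min(1, 1.000) = 1.000
b → (c → c) = min(1, 1 − 0.718 + 1.000) = min(1, 1.282) = 1.000
c ⊕ b = min(1, 0.877 + 0.718) = min(1, 1.595) = 1.000
(c ⊕ b) ⊕ b = min(1, 1.000 + 0.718) = min(1, 1.718) = 1.000
((c ⊕ b) ⊕ b) → c = min(1, 1 − 1.000 + 0.877) = min(1, 0.877) = 0.877
(b → (c → c)) → (((c ⊕ b) ⊕ b) → c) = min(1, 1 − 1.000 + 0.877) = min(1, 0.877) = 0.877
~((b → (c → c)) → (((c ⊕ b) ⊕ b) → c)) = 1 − 0.877 = 0.123

0.123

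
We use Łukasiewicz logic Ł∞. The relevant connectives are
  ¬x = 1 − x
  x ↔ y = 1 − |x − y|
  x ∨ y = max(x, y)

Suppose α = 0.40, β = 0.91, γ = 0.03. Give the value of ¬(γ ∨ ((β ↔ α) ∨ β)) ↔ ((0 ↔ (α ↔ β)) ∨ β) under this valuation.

β ↔ α = 1 − |0.91 − 0.40| = 1 − 0.51 = 0.49
(β ↔ α) ∨ β = max(0.49, 0.91) = 0.91
γ ∨ ((β ↔ α) ∨ β) = max(0.03, 0.91) = 0.91
¬(γ ∨ ((β ↔ α) ∨ β)) = 1 − 0.91 = 0.09
α ↔ β = 1 − |0.40 − 0.91| = 1 − 0.51 = 0.49
0 ↔ (α ↔ β) = 1 − |0.00 − 0.49| = 1 − 0.49 = 0.51
(0 ↔ (α ↔ β)) ∨ β = max(0.51, 0.91) = 0.91
¬(γ ∨ ((β ↔ α) ∨ β)) ↔ ((0 ↔ (α ↔ β)) ∨ β) = 1 − |0.09 − 0.91| = 1 − 0.82 = 0.18

0.18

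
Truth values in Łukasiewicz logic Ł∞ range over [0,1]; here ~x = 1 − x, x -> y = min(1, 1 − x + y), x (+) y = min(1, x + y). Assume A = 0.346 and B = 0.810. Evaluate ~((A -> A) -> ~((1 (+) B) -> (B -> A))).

A -> A = min(1, 1 − 0.346 + 0.346) = min(1, 1.000) = 1.000
1 (+) B = min(1, 1.000 + 0.810) = min(1, 1.810) = 1.000
B -> A = min(1, 1 − 0.810 + 0.346) = min(1, 0.536) = 0.536
(1 (+) B) -> (B -> A) = min(1, 1 − 1.000 + 0.536) = min(1, 0.536) = 0.536
~((1 (+) B) -> (B -> A)) = 1 − 0.536 = 0.464
(A -> A) -> ~((1 (+) B) -> (B -> A)) = min(1, 1 − 1.000 + 0.464) = min(1, 0.464) = 0.464
~((A -> A) -> ~((1 (+) B) -> (B -> A))) = 1 − 0.464 = 0.536

0.536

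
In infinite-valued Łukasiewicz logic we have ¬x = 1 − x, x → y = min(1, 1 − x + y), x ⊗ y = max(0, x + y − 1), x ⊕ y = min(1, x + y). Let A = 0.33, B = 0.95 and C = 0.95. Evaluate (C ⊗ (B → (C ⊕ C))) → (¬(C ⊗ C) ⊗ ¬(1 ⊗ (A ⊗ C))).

0.05

C ⊕ C = min(1, 0.95 + 0.95) = min(1, 1.90) = 1.00
B → (C ⊕ C) = min(1, 1 − 0.95 + 1.00) = min(1, 1.05) = 1.00
C ⊗ (B → (C ⊕ C)) = max(0, 0.95 + 1.00 − 1) = max(0, 0.95) = 0.95
C ⊗ C = max(0, 0.95 + 0.95 − 1) = max(0, 0.90) = 0.90
¬(C ⊗ C) = 1 − 0.90 = 0.10
A ⊗ C = max(0, 0.33 + 0.95 − 1) = max(0, 0.28) = 0.28
1 ⊗ (A ⊗ C) = max(0, 1.00 + 0.28 − 1) = max(0, 0.28) = 0.28
¬(1 ⊗ (A ⊗ C)) = 1 − 0.28 = 0.72
¬(C ⊗ C) ⊗ ¬(1 ⊗ (A ⊗ C)) = max(0, 0.10 + 0.72 − 1) = max(0, -0.18) = 0.00
(C ⊗ (B → (C ⊕ C))) → (¬(C ⊗ C) ⊗ ¬(1 ⊗ (A ⊗ C))) = min(1, 1 − 0.95 + 0.00) = min(1, 0.05) = 0.05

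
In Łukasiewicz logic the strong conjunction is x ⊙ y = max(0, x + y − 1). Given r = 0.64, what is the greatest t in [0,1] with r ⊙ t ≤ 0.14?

The residuum of the Łukasiewicz t-norm gives the supremum: min(1, 1 − 0.64 + 0.14).
1 − 0.64 + 0.14 = 0.50, so t = min(1, 0.50) = 0.50.
Check: 0.64 ⊙ 0.50 = max(0, 0.14) = 0.14 ≤ 0.14.

0.50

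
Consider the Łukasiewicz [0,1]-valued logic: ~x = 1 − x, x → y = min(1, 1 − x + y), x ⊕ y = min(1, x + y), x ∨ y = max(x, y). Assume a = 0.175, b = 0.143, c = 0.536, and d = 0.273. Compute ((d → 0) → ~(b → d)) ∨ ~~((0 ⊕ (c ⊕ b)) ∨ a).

d → 0 = min(1, 1 − 0.273 + 0.000) = min(1, 0.727) = 0.727
b → d = min(1, 1 − 0.143 + 0.273) = min(1, 1.130) = 1.000
~(b → d) = 1 − 1.000 = 0.000
(d → 0) → ~(b → d) = min(1, 1 − 0.727 + 0.000) = min(1, 0.273) = 0.273
c ⊕ b = min(1, 0.536 + 0.143) = min(1, 0.679) = 0.679
0 ⊕ (c ⊕ b) = min(1, 0.000 + 0.679) = min(1, 0.679) = 0.679
(0 ⊕ (c ⊕ b)) ∨ a = max(0.679, 0.175) = 0.679
~((0 ⊕ (c ⊕ b)) ∨ a) = 1 − 0.679 = 0.321
~~((0 ⊕ (c ⊕ b)) ∨ a) = 1 − 0.321 = 0.679
((d → 0) → ~(b → d)) ∨ ~~((0 ⊕ (c ⊕ b)) ∨ a) = max(0.273, 0.679) = 0.679

0.679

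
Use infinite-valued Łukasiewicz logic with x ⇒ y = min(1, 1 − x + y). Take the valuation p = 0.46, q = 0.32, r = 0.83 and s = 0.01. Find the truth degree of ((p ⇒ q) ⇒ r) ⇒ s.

p ⇒ q = min(1, 1 − 0.46 + 0.32) = min(1, 0.86) = 0.86
(p ⇒ q) ⇒ r = min(1, 1 − 0.86 + 0.83) = min(1, 0.97) = 0.97
((p ⇒ q) ⇒ r) ⇒ s = min(1, 1 − 0.97 + 0.01) = min(1, 0.04) = 0.04

0.04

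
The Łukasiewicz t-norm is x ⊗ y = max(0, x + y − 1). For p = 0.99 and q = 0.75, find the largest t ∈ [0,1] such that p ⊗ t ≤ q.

0.76

The residuum of the Łukasiewicz t-norm gives the supremum: min(1, 1 − 0.99 + 0.75).
1 − 0.99 + 0.75 = 0.76, so t = min(1, 0.76) = 0.76.
Check: 0.99 ⊗ 0.76 = max(0, 0.75) = 0.75 ≤ 0.75.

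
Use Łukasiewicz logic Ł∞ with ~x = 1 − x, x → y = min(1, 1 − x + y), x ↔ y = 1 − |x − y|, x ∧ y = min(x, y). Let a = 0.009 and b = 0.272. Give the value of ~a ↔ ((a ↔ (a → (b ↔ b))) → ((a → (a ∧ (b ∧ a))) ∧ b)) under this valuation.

0.991

~a = 1 − 0.009 = 0.991
b ↔ b = 1 − |0.272 − 0.272| = 1 − 0.000 = 1.000
a → (b ↔ b) = min(1, 1 − 0.009 + 1.000) = min(1, 1.991) = 1.000
a ↔ (a → (b ↔ b)) = 1 − |0.009 − 1.000| = 1 − 0.991 = 0.009
b ∧ a = min(0.272, 0.009) = 0.009
a ∧ (b ∧ a) = min(0.009, 0.009) = 0.009
a → (a ∧ (b ∧ a)) = min(1, 1 − 0.009 + 0.009) = min(1, 1.000) = 1.000
(a → (a ∧ (b ∧ a))) ∧ b = min(1.000, 0.272) = 0.272
(a ↔ (a → (b ↔ b))) → ((a → (a ∧ (b ∧ a))) ∧ b) = min(1, 1 − 0.009 + 0.272) = min(1, 1.263) = 1.000
~a ↔ ((a ↔ (a → (b ↔ b))) → ((a → (a ∧ (b ∧ a))) ∧ b)) = 1 − |0.991 − 1.000| = 1 − 0.009 = 0.991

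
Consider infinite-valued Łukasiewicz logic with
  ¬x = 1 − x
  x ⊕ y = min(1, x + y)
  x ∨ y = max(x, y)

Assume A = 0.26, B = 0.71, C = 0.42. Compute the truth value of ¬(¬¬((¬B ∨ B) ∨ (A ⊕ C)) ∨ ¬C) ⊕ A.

0.55

¬B = 1 − 0.71 = 0.29
¬B ∨ B = max(0.29, 0.71) = 0.71
A ⊕ C = min(1, 0.26 + 0.42) = min(1, 0.68) = 0.68
(¬B ∨ B) ∨ (A ⊕ C) = max(0.71, 0.68) = 0.71
¬((¬B ∨ B) ∨ (A ⊕ C)) = 1 − 0.71 = 0.29
¬¬((¬B ∨ B) ∨ (A ⊕ C)) = 1 − 0.29 = 0.71
¬C = 1 − 0.42 = 0.58
¬¬((¬B ∨ B) ∨ (A ⊕ C)) ∨ ¬C = max(0.71, 0.58) = 0.71
¬(¬¬((¬B ∨ B) ∨ (A ⊕ C)) ∨ ¬C) = 1 − 0.71 = 0.29
¬(¬¬((¬B ∨ B) ∨ (A ⊕ C)) ∨ ¬C) ⊕ A = min(1, 0.29 + 0.26) = min(1, 0.55) = 0.55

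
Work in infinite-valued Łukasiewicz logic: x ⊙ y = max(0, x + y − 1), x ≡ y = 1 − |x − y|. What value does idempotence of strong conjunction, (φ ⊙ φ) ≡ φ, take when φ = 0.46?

0.54

φ ⊙ φ = max(0, 0.46 + 0.46 − 1) = max(0, -0.08) = 0.00
(φ ⊙ φ) ≡ φ = 1 − |0.00 − 0.46| = 1 − 0.46 = 0.54
(The value 0.54 < 1 shows this instance is not satisfied; fails in Ł∞ since a ⊗ a = max(0, 2a−1) ≠ a in general.)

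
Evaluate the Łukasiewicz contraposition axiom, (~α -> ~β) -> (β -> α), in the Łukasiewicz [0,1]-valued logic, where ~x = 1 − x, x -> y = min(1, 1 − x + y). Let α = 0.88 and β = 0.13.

1.00

~α = 1 − 0.88 = 0.12
~β = 1 − 0.13 = 0.87
~α -> ~β = min(1, 1 − 0.12 + 0.87) = min(1, 1.75) = 1.00
β -> α = min(1, 1 − 0.13 + 0.88) = min(1, 1.75) = 1.00
(~α -> ~β) -> (β -> α) = min(1, 1 − 1.00 + 1.00) = min(1, 1.00) = 1.00
(As expected: an axiom of Ł∞, always 1.)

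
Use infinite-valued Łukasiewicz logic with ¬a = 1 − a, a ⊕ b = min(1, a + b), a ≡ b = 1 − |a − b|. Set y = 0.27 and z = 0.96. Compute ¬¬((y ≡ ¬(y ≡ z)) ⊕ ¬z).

y ≡ z = 1 − |0.27 − 0.96| = 1 − 0.69 = 0.31
¬(y ≡ z) = 1 − 0.31 = 0.69
y ≡ ¬(y ≡ z) = 1 − |0.27 − 0.69| = 1 − 0.42 = 0.58
¬z = 1 − 0.96 = 0.04
(y ≡ ¬(y ≡ z)) ⊕ ¬z = min(1, 0.58 + 0.04) = min(1, 0.62) = 0.62
¬((y ≡ ¬(y ≡ z)) ⊕ ¬z) = 1 − 0.62 = 0.38
¬¬((y ≡ ¬(y ≡ z)) ⊕ ¬z) = 1 − 0.38 = 0.62

0.62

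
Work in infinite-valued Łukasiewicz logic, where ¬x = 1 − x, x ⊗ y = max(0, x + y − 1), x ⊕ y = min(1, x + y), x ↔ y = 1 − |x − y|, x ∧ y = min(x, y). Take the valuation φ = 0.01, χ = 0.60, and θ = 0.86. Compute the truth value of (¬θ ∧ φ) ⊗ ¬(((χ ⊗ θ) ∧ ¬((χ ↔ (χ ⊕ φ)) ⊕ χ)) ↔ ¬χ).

0.00

¬θ = 1 − 0.86 = 0.14
¬θ ∧ φ = min(0.14, 0.01) = 0.01
χ ⊗ θ = max(0, 0.60 + 0.86 − 1) = max(0, 0.46) = 0.46
χ ⊕ φ = min(1, 0.60 + 0.01) = min(1, 0.61) = 0.61
χ ↔ (χ ⊕ φ) = 1 − |0.60 − 0.61| = 1 − 0.01 = 0.99
(χ ↔ (χ ⊕ φ)) ⊕ χ = min(1, 0.99 + 0.60) = min(1, 1.59) = 1.00
¬((χ ↔ (χ ⊕ φ)) ⊕ χ) = 1 − 1.00 = 0.00
(χ ⊗ θ) ∧ ¬((χ ↔ (χ ⊕ φ)) ⊕ χ) = min(0.46, 0.00) = 0.00
¬χ = 1 − 0.60 = 0.40
((χ ⊗ θ) ∧ ¬((χ ↔ (χ ⊕ φ)) ⊕ χ)) ↔ ¬χ = 1 − |0.00 − 0.40| = 1 − 0.40 = 0.60
¬(((χ ⊗ θ) ∧ ¬((χ ↔ (χ ⊕ φ)) ⊕ χ)) ↔ ¬χ) = 1 − 0.60 = 0.40
(¬θ ∧ φ) ⊗ ¬(((χ ⊗ θ) ∧ ¬((χ ↔ (χ ⊕ φ)) ⊕ χ)) ↔ ¬χ) = max(0, 0.01 + 0.40 − 1) = max(0, -0.59) = 0.00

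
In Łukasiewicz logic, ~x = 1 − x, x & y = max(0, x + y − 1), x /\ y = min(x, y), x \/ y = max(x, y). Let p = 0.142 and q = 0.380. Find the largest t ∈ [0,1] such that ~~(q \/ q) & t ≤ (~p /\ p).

q \/ q = max(0.380, 0.380) = 0.380
~(q \/ q) = 1 − 0.380 = 0.620
~~(q \/ q) = 1 − 0.620 = 0.380
So the left factor is ~~(q \/ q) = 0.380.
~p = 1 − 0.142 = 0.858
~p /\ p = min(0.858, 0.142) = 0.142
So the right-hand bound is ~p /\ p = 0.142.
The residuum of the Łukasiewicz t-norm gives the supremum: min(1, 1 − 0.380 + 0.142).
1 − 0.380 + 0.142 = 0.762, so t = min(1, 0.762) = 0.762.
Check: 0.380 & 0.762 = max(0, 0.142) = 0.142 ≤ 0.142.

0.762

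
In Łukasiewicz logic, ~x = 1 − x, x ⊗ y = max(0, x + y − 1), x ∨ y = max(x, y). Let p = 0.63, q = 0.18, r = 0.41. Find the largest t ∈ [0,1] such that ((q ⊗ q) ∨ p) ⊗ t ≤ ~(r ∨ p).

0.74

q ⊗ q = max(0, 0.18 + 0.18 − 1) = max(0, -0.64) = 0.00
(q ⊗ q) ∨ p = max(0.00, 0.63) = 0.63
So the left factor is (q ⊗ q) ∨ p = 0.63.
r ∨ p = max(0.41, 0.63) = 0.63
~(r ∨ p) = 1 − 0.63 = 0.37
So the right-hand bound is ~(r ∨ p) = 0.37.
The residuum of the Łukasiewicz t-norm gives the supremum: min(1, 1 − 0.63 + 0.37).
1 − 0.63 + 0.37 = 0.74, so t = min(1, 0.74) = 0.74.
Check: 0.63 ⊗ 0.74 = max(0, 0.37) = 0.37 ≤ 0.37.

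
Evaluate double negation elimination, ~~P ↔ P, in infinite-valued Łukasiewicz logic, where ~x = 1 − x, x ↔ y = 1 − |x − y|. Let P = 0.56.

1.00

~P = 1 − 0.56 = 0.44
~~P = 1 − 0.44 = 0.56
~~P ↔ P = 1 − |0.56 − 0.56| = 1 − 0.00 = 1.00
(As expected: always 1 in Ł∞ since negation is involutive.)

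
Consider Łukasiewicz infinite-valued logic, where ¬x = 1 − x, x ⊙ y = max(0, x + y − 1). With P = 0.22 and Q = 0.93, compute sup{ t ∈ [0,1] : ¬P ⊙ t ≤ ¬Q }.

0.29

¬P = 1 − 0.22 = 0.78
So the left factor is ¬P = 0.78.
¬Q = 1 − 0.93 = 0.07
So the right-hand bound is ¬Q = 0.07.
The residuum of the Łukasiewicz t-norm gives the supremum: min(1, 1 − 0.78 + 0.07).
1 − 0.78 + 0.07 = 0.29, so t = min(1, 0.29) = 0.29.
Check: 0.78 ⊙ 0.29 = max(0, 0.07) = 0.07 ≤ 0.07.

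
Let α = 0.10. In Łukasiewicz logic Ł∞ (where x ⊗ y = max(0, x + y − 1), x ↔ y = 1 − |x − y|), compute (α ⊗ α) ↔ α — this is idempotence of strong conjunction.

0.90

α ⊗ α = max(0, 0.10 + 0.10 − 1) = max(0, -0.80) = 0.00
(α ⊗ α) ↔ α = 1 − |0.00 − 0.10| = 1 − 0.10 = 0.90
(The value 0.90 < 1 shows this instance is not satisfied; fails in Ł∞ since a ⊗ a = max(0, 2a−1) ≠ a in general.)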